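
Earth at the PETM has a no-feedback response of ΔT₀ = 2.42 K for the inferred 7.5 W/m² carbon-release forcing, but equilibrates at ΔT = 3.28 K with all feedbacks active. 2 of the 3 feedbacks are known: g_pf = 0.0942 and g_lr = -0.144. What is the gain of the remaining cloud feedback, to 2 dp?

0.31

Amplification A = ΔT/ΔT₀ = 3.28/2.42 = 1.355.
Total gain g = 1 − 1/A = 1 − 1/1.355 = 0.262.
Known gains sum to 0.0942 − 0.144 = -0.0498.
g_cld = 0.262 + 0.0498 = 0.31.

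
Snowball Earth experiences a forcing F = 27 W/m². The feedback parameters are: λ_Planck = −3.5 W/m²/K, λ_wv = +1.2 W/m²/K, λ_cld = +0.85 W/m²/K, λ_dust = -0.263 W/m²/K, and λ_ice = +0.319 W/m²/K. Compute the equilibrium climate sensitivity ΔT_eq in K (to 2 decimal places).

Net feedback parameter λ = (−3.5) + (+1.2) + (+0.85) + (-0.263) + (+0.319) = -1.394 W/m²/K.
ΔT = −F/λ = −27/(-1.394) = 19.37 K.

19.37 K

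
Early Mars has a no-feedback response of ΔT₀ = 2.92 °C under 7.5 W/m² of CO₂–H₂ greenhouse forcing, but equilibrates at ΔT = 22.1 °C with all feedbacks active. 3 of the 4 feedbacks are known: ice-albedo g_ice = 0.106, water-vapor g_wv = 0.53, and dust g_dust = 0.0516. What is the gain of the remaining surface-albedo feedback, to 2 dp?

0.18

Amplification A = ΔT/ΔT₀ = 22.1/2.92 = 7.568.
Total gain g = 1 − 1/A = 1 − 1/7.568 = 0.8679.
Known gains sum to 0.106 + 0.53 + 0.0516 = 0.6876.
g_alb = 0.8679 − 0.6876 = 0.18.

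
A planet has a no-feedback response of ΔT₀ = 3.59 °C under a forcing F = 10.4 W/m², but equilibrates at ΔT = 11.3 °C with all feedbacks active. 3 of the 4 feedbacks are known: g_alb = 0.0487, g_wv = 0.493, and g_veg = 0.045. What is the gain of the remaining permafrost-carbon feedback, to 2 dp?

0.10

Amplification A = ΔT/ΔT₀ = 11.3/3.59 = 3.148.
Total gain g = 1 − 1/A = 1 − 1/3.148 = 0.6823.
Known gains sum to 0.0487 + 0.493 + 0.045 = 0.5867.
g_pf = 0.6823 − 0.5867 = 0.10.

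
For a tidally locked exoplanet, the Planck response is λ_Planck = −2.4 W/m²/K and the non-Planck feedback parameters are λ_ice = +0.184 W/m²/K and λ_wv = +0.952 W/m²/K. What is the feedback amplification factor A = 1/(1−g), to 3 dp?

Convert to gains: g_ice = 0.184/2.4 = 0.07667; g_wv = 0.952/2.4 = 0.3967.
Total gain g = 0.47337.
A = 1/(1 − 0.47337) = 1.899.

1.899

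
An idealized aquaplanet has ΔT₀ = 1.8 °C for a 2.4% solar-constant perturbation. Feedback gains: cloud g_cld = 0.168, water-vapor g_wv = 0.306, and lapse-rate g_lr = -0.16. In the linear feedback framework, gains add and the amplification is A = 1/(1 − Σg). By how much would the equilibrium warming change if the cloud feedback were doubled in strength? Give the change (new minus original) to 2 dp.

0.85 °C

Original: g = 0.314, ΔT = 1.8/(1−0.314) = 2.6239 °C.
With doubled cloud: g' = 0.482, ΔT' = 1.8/(1−0.482) = 3.4749 °C.
Change = 3.4749 − 2.6239 = 0.85 °C.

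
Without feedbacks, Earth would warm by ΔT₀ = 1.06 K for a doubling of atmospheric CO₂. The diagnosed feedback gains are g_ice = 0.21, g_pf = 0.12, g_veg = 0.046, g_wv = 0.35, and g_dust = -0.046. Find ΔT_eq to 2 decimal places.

Total gain g = 0.21 + 0.12 + 0.046 + 0.35 − 0.046 = 0.68.
Amplification A = 1/(1 − 0.68) = 3.125.
ΔT = 1.06 × 3.125 = 3.31 K.

3.31 K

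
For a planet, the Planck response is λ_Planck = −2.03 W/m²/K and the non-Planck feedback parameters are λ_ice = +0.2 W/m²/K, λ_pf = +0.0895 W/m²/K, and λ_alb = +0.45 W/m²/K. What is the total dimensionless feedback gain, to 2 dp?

0.36

Convert to gains: g_ice = 0.2/2.03 = 0.09852; g_pf = 0.0895/2.03 = 0.04409; g_alb = 0.45/2.03 = 0.2217.
Total gain g = 0.36431.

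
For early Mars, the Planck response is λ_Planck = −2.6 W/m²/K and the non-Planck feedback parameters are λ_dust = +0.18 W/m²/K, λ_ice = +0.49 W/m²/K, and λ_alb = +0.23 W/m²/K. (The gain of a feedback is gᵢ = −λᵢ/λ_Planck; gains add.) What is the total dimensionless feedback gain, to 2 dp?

0.35

Convert to gains: g_dust = 0.18/2.6 = 0.06923; g_ice = 0.49/2.6 = 0.1885; g_alb = 0.23/2.6 = 0.08846.
Total gain g = 0.34619.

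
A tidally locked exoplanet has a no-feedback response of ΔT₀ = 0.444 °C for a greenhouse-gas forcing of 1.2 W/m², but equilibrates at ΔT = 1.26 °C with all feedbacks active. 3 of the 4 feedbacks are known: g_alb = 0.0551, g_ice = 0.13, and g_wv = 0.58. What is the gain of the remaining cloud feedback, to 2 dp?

-0.12

Amplification A = ΔT/ΔT₀ = 1.26/0.444 = 2.838.
Total gain g = 1 − 1/A = 1 − 1/2.838 = 0.6476.
Known gains sum to 0.0551 + 0.13 + 0.58 = 0.7651.
g_cld = 0.6476 − 0.7651 = -0.12.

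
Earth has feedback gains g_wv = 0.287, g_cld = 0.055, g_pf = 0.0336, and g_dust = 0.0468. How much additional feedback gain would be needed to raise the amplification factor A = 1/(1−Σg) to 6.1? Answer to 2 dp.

0.41

Current total gain = 0.4224.
Target gain for A = 6.1: g* = 1 − 1/6.1 = 0.8361.
Additional gain needed = 0.8361 − 0.4224 = 0.41.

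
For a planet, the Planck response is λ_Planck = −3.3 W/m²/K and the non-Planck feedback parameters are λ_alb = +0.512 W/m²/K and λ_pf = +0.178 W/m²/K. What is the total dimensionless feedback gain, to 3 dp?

Convert to gains: g_alb = 0.512/3.3 = 0.1552; g_pf = 0.178/3.3 = 0.05394.
Total gain g = 0.20914.

0.209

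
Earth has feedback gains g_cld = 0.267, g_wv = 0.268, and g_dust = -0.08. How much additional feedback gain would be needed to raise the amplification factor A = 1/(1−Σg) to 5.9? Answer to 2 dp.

Current total gain = 0.455.
Target gain for A = 5.9: g* = 1 − 1/5.9 = 0.8305.
Additional gain needed = 0.8305 − 0.455 = 0.38.

0.38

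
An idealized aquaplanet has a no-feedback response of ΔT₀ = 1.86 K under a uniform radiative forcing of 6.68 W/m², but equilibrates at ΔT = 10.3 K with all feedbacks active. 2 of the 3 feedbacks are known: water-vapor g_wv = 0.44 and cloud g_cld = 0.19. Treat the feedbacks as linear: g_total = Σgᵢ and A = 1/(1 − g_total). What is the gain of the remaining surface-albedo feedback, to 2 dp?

0.19

Amplification A = ΔT/ΔT₀ = 10.3/1.86 = 5.538.
Total gain g = 1 − 1/A = 1 − 1/5.538 = 0.8194.
Known gains sum to 0.44 + 0.19 = 0.63.
g_alb = 0.8194 − 0.63 = 0.19.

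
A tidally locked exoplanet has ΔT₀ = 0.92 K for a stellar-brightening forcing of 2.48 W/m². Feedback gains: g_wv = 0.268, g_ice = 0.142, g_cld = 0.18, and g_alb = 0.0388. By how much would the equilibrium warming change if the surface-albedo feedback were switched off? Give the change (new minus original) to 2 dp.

-0.23 K

Original: g = 0.6288, ΔT = 0.92/(1−0.6288) = 2.4784 K.
Without surface-albedo: g' = 0.59, ΔT' = 0.92/(1−0.59) = 2.2439 K.
Change = 2.2439 − 2.4784 = -0.23 K.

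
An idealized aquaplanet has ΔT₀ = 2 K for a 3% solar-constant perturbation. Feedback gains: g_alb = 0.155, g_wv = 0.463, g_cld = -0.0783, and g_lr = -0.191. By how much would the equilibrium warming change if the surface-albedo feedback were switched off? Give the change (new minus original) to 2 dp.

-0.59 K

Original: g = 0.3487, ΔT = 2/(1−0.3487) = 3.0708 K.
Without surface-albedo: g' = 0.1937, ΔT' = 2/(1−0.1937) = 2.4805 K.
Change = 2.4805 − 3.0708 = -0.59 K.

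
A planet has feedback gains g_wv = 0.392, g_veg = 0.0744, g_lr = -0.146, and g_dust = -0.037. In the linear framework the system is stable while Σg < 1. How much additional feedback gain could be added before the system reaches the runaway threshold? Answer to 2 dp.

0.72

Current total gain = 0.392 + 0.0744 − 0.146 − 0.037 = 0.2834.
Margin to runaway = 1 − 0.2834 = 0.72.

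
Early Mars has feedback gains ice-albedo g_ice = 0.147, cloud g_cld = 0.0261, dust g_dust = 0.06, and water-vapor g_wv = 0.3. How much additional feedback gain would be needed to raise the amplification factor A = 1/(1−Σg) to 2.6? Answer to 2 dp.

Current total gain = 0.5331.
Target gain for A = 2.6: g* = 1 − 1/2.6 = 0.6154.
Additional gain needed = 0.6154 − 0.5331 = 0.08.

0.08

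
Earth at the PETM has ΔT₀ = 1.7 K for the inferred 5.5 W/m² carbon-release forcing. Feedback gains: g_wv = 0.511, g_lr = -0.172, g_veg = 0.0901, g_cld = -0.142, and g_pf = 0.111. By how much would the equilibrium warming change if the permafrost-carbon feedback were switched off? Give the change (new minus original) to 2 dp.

-0.44 K

Original: g = 0.3981, ΔT = 1.7/(1−0.3981) = 2.8244 K.
Without permafrost-carbon: g' = 0.2871, ΔT' = 1.7/(1−0.2871) = 2.3846 K.
Change = 2.3846 − 2.8244 = -0.44 K.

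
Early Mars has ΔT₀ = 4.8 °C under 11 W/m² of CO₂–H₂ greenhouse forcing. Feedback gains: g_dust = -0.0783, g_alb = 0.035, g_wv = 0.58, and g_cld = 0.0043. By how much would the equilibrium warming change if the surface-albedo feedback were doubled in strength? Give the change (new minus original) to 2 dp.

Original: g = 0.541, ΔT = 4.8/(1−0.541) = 10.4575 °C.
With doubled surface-albedo: g' = 0.576, ΔT' = 4.8/(1−0.576) = 11.3208 °C.
Change = 11.3208 − 10.4575 = 0.86 °C.

0.86 °C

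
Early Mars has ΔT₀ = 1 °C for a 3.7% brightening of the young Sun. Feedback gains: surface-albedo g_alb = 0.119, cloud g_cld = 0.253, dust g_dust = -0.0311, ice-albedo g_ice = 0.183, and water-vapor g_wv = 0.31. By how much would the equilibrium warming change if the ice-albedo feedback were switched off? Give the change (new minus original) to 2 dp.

-3.16 °C

Original: g = 0.8339, ΔT = 1/(1−0.8339) = 6.0205 °C.
Without ice-albedo: g' = 0.6509, ΔT' = 1/(1−0.6509) = 2.8645 °C.
Change = 2.8645 − 6.0205 = -3.16 °C.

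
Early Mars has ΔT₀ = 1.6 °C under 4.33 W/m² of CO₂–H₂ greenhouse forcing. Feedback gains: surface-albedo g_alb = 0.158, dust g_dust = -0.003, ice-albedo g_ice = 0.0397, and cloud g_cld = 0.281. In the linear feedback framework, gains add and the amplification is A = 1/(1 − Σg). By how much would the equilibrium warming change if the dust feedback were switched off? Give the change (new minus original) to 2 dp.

0.02 °C

Original: g = 0.4757, ΔT = 1.6/(1−0.4757) = 3.0517 °C.
Without dust: g' = 0.4787, ΔT' = 1.6/(1−0.4787) = 3.0692 °C.
Change = 3.0692 − 3.0517 = 0.02 °C.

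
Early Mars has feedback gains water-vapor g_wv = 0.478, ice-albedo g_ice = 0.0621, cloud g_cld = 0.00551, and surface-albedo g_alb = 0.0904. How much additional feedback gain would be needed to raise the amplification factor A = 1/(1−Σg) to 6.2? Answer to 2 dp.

Current total gain = 0.63601.
Target gain for A = 6.2: g* = 1 − 1/6.2 = 0.8387.
Additional gain needed = 0.8387 − 0.63601 = 0.20.

0.20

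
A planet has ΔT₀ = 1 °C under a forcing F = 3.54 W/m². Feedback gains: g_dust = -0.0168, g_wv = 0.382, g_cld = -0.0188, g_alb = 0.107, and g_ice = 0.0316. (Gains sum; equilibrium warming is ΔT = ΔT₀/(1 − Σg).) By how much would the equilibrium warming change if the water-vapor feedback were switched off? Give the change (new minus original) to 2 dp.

Original: g = 0.485, ΔT = 1/(1−0.485) = 1.9417 °C.
Without water-vapor: g' = 0.103, ΔT' = 1/(1−0.103) = 1.1148 °C.
Change = 1.1148 − 1.9417 = -0.83 °C.

-0.83 °C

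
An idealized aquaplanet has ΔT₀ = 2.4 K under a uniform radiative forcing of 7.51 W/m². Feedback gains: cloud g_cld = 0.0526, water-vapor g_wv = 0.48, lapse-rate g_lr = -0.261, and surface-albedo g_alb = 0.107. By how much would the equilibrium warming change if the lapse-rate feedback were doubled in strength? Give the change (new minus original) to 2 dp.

-1.14 K

Original: g = 0.3786, ΔT = 2.4/(1−0.3786) = 3.8622 K.
With doubled lapse-rate: g' = 0.1176, ΔT' = 2.4/(1−0.1176) = 2.7199 K.
Change = 2.7199 − 3.8622 = -1.14 K.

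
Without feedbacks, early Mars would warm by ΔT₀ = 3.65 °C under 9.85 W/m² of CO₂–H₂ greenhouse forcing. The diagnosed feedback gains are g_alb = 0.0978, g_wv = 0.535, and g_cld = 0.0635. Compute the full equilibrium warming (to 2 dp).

12.02 °C

Total gain g = 0.0978 + 0.535 + 0.0635 = 0.6963.
Amplification A = 1/(1 − 0.6963) = 3.293.
ΔT = 3.65 × 3.293 = 12.02 °C.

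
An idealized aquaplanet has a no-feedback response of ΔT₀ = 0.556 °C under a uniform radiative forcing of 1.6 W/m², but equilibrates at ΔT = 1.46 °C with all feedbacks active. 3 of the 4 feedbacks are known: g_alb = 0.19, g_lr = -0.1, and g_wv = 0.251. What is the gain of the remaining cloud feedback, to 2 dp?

Amplification A = ΔT/ΔT₀ = 1.46/0.556 = 2.626.
Total gain g = 1 − 1/A = 1 − 1/2.626 = 0.6192.
Known gains sum to 0.19 − 0.1 + 0.251 = 0.341.
g_cld = 0.6192 − 0.341 = 0.28.

0.28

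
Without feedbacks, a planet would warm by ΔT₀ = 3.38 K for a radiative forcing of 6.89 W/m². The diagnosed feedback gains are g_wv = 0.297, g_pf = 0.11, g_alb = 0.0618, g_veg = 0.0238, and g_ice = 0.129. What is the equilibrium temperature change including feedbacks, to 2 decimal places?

Total gain g = 0.297 + 0.11 + 0.0618 + 0.0238 + 0.129 = 0.6216.
Amplification A = 1/(1 − 0.6216) = 2.643.
ΔT = 3.38 × 2.643 = 8.93 K.

8.93 K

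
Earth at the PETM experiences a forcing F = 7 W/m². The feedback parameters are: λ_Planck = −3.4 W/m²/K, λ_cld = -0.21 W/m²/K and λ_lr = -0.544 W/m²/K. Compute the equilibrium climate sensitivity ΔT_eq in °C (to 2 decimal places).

1.69 °C

Net feedback parameter λ = (−3.4) + (-0.21) + (-0.544) = -4.154 W/m²/K.
ΔT = −F/λ = −7/(-4.154) = 1.69 °C.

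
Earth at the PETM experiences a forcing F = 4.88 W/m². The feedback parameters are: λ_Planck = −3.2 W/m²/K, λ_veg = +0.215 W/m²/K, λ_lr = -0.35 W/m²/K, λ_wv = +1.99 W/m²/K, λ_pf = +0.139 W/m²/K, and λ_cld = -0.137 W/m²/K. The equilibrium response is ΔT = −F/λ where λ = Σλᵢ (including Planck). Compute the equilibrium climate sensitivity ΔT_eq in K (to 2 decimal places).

3.63 K

Net feedback parameter λ = (−3.2) + (+0.215) + (-0.35) + (+1.99) + (+0.139) + (-0.137) = -1.343 W/m²/K.
ΔT = −F/λ = −4.88/(-1.343) = 3.63 K.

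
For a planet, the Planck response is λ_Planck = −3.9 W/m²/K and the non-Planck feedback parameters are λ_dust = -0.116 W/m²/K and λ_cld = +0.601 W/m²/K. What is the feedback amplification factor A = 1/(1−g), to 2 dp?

Convert to gains: g_dust = -0.116/3.9 = -0.02974; g_cld = 0.601/3.9 = 0.1541.
Total gain g = 0.12436.
A = 1/(1 − 0.12436) = 1.14.

1.14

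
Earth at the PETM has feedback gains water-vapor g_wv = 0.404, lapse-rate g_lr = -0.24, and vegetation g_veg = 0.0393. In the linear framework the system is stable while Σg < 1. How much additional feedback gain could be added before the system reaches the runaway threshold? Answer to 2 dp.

Current total gain = 0.404 − 0.24 + 0.0393 = 0.2033.
Margin to runaway = 1 − 0.2033 = 0.80.

0.80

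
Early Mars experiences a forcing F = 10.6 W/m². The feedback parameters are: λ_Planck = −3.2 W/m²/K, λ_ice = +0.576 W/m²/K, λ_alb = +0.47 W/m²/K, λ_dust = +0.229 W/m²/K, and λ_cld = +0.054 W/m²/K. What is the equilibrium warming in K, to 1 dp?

Net feedback parameter λ = (−3.2) + (+0.576) + (+0.47) + (+0.229) + (+0.054) = -1.871 W/m²/K.
ΔT = −F/λ = −10.6/(-1.871) = 5.7 K.

5.7 K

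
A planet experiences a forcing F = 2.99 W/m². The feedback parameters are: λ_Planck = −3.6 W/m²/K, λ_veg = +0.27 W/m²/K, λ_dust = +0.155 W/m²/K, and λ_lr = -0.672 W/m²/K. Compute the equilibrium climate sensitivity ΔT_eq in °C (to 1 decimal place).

Net feedback parameter λ = (−3.6) + (+0.27) + (+0.155) + (-0.672) = -3.847 W/m²/K.
ΔT = −F/λ = −2.99/(-3.847) = 0.8 °C.

0.8 °C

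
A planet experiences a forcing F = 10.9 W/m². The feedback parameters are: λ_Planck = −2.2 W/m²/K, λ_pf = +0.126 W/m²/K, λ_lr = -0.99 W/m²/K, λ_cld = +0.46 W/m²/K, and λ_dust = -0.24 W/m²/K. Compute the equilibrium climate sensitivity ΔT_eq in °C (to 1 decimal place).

3.8 °C

Net feedback parameter λ = (−2.2) + (+0.126) + (-0.99) + (+0.46) + (-0.24) = -2.844 W/m²/K.
ΔT = −F/λ = −10.9/(-2.844) = 3.8 °C.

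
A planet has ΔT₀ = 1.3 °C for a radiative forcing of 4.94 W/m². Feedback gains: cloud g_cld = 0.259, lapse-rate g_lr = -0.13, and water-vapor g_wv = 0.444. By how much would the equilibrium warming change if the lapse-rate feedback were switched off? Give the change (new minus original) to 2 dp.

Original: g = 0.573, ΔT = 1.3/(1−0.573) = 3.0445 °C.
Without lapse-rate: g' = 0.703, ΔT' = 1.3/(1−0.703) = 4.3771 °C.
Change = 4.3771 − 3.0445 = 1.33 °C.

1.33 °C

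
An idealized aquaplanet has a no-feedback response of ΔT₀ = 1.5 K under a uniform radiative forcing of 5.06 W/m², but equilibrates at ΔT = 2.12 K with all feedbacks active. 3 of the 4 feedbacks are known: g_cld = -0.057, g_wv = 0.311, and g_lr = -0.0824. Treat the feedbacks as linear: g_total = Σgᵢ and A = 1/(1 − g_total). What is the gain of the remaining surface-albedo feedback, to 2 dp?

Amplification A = ΔT/ΔT₀ = 2.12/1.5 = 1.413.
Total gain g = 1 − 1/A = 1 − 1/1.413 = 0.2923.
Known gains sum to -0.057 + 0.311 − 0.0824 = 0.1716.
g_alb = 0.2923 − 0.1716 = 0.12.

0.12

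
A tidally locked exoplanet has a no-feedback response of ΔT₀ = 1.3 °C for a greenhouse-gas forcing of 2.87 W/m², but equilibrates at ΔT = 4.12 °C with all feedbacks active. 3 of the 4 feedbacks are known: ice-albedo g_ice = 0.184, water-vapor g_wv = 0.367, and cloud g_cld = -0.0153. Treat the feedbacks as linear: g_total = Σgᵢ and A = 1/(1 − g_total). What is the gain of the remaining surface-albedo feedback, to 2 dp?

0.15

Amplification A = ΔT/ΔT₀ = 4.12/1.3 = 3.169.
Total gain g = 1 − 1/A = 1 − 1/3.169 = 0.6844.
Known gains sum to 0.184 + 0.367 − 0.0153 = 0.5357.
g_alb = 0.6844 − 0.5357 = 0.15.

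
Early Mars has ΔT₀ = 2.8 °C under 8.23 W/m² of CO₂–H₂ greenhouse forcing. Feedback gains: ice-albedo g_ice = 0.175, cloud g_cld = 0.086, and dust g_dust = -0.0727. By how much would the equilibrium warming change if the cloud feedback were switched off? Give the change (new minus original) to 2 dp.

Original: g = 0.1883, ΔT = 2.8/(1−0.1883) = 3.4496 °C.
Without cloud: g' = 0.1023, ΔT' = 2.8/(1−0.1023) = 3.1191 °C.
Change = 3.1191 − 3.4496 = -0.33 °C.

-0.33 °C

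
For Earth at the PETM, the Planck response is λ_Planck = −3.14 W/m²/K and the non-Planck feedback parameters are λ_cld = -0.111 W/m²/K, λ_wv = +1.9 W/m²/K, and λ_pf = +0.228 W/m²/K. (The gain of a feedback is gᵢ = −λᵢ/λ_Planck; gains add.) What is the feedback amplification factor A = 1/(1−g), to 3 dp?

2.796

Convert to gains: g_cld = -0.111/3.14 = -0.03535; g_wv = 1.9/3.14 = 0.6051; g_pf = 0.228/3.14 = 0.07261.
Total gain g = 0.64236.
A = 1/(1 − 0.64236) = 2.796.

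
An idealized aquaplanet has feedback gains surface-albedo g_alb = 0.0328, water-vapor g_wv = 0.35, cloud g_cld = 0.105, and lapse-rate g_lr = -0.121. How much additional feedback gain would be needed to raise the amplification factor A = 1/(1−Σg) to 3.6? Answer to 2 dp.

0.36

Current total gain = 0.3668.
Target gain for A = 3.6: g* = 1 − 1/3.6 = 0.7222.
Additional gain needed = 0.7222 − 0.3668 = 0.36.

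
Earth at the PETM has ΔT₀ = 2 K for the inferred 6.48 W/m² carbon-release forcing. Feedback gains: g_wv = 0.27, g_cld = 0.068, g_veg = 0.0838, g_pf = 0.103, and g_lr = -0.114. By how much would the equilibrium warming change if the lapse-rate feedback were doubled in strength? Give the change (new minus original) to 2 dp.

-0.55 K

Original: g = 0.4108, ΔT = 2/(1−0.4108) = 3.3944 K.
With doubled lapse-rate: g' = 0.2968, ΔT' = 2/(1−0.2968) = 2.8441 K.
Change = 2.8441 − 3.3944 = -0.55 K.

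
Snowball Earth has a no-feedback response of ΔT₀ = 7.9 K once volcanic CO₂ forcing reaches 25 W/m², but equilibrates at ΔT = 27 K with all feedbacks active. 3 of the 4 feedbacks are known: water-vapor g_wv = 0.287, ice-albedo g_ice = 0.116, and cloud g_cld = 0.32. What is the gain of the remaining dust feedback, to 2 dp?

-0.02

Amplification A = ΔT/ΔT₀ = 27/7.9 = 3.418.
Total gain g = 1 − 1/A = 1 − 1/3.418 = 0.7074.
Known gains sum to 0.287 + 0.116 + 0.32 = 0.723.
g_dust = 0.7074 − 0.723 = -0.02.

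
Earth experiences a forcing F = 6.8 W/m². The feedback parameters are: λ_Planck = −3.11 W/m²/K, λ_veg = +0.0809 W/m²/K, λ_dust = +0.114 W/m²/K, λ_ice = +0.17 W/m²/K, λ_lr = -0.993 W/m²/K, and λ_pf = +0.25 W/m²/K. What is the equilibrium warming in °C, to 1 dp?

Net feedback parameter λ = (−3.11) + (+0.0809) + (+0.114) + (+0.17) + (-0.993) + (+0.25) = -3.4881 W/m²/K.
ΔT = −F/λ = −6.8/(-3.4881) = 1.9 °C.

1.9 °C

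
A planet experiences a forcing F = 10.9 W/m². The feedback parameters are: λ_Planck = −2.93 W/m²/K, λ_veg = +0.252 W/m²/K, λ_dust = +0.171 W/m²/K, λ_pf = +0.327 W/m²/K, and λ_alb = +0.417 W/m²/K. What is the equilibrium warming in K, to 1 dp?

Net feedback parameter λ = (−2.93) + (+0.252) + (+0.171) + (+0.327) + (+0.417) = -1.763 W/m²/K.
ΔT = −F/λ = −10.9/(-1.763) = 6.2 K.

6.2 K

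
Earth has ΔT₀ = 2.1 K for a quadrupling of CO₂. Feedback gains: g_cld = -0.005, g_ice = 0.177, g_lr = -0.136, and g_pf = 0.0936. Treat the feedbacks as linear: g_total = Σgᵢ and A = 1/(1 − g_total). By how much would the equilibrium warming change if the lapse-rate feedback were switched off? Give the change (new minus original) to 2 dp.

Original: g = 0.1296, ΔT = 2.1/(1−0.1296) = 2.4127 K.
Without lapse-rate: g' = 0.2656, ΔT' = 2.1/(1−0.2656) = 2.8595 K.
Change = 2.8595 − 2.4127 = 0.45 K.

0.45 K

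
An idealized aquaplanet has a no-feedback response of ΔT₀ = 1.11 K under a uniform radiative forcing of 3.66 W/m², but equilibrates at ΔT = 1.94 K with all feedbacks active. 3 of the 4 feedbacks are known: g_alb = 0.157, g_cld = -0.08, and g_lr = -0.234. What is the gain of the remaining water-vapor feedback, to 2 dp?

0.58

Amplification A = ΔT/ΔT₀ = 1.94/1.11 = 1.748.
Total gain g = 1 − 1/A = 1 − 1/1.748 = 0.4279.
Known gains sum to 0.157 − 0.08 − 0.234 = -0.157.
g_wv = 0.4279 + 0.157 = 0.58.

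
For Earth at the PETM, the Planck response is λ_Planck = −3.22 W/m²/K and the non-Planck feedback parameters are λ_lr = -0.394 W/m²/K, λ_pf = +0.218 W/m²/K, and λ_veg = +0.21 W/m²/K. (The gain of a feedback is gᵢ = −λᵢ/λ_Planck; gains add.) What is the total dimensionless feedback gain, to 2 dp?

Convert to gains: g_lr = -0.394/3.22 = -0.1224; g_pf = 0.218/3.22 = 0.0677; g_veg = 0.21/3.22 = 0.06522.
Total gain g = 0.01052.

0.01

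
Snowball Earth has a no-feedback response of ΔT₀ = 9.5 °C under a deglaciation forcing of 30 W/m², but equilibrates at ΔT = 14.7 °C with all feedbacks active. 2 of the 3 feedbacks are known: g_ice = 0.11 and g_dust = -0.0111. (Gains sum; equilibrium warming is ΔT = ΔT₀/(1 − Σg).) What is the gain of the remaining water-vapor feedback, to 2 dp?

Amplification A = ΔT/ΔT₀ = 14.7/9.5 = 1.547.
Total gain g = 1 − 1/A = 1 − 1/1.547 = 0.3536.
Known gains sum to 0.11 − 0.0111 = 0.0989.
g_wv = 0.3536 − 0.0989 = 0.25.

0.25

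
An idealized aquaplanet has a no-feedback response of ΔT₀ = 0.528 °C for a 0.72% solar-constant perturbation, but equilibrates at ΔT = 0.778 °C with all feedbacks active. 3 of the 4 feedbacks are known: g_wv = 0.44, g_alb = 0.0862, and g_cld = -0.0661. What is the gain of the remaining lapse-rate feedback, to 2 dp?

-0.14

Amplification A = ΔT/ΔT₀ = 0.778/0.528 = 1.473.
Total gain g = 1 − 1/A = 1 − 1/1.473 = 0.3211.
Known gains sum to 0.44 + 0.0862 − 0.0661 = 0.4601.
g_lr = 0.3211 − 0.4601 = -0.14.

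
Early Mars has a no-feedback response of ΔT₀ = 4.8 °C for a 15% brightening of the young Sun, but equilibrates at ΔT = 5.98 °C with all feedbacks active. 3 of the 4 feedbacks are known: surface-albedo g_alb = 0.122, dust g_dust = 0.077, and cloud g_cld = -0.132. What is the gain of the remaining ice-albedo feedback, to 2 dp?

Amplification A = ΔT/ΔT₀ = 5.98/4.8 = 1.246.
Total gain g = 1 − 1/A = 1 − 1/1.246 = 0.1974.
Known gains sum to 0.122 + 0.077 − 0.132 = 0.067.
g_ice = 0.1974 − 0.067 = 0.13.

0.13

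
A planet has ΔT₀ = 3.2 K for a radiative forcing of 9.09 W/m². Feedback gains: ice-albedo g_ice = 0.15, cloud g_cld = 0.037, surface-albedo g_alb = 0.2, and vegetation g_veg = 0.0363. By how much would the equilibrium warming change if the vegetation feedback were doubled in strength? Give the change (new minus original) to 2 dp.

Original: g = 0.4233, ΔT = 3.2/(1−0.4233) = 5.5488 K.
With doubled vegetation: g' = 0.4596, ΔT' = 3.2/(1−0.4596) = 5.9215 K.
Change = 5.9215 − 5.5488 = 0.37 K.

0.37 K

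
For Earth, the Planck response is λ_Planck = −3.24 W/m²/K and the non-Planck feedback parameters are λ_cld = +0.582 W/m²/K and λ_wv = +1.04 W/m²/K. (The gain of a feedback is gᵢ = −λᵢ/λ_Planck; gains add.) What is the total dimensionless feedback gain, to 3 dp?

0.501

Convert to gains: g_cld = 0.582/3.24 = 0.1796; g_wv = 1.04/3.24 = 0.321.
Total gain g = 0.5006.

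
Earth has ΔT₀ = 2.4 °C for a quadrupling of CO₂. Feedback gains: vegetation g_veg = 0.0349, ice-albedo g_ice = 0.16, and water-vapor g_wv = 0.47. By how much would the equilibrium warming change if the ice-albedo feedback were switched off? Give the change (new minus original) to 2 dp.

-2.31 °C

Original: g = 0.6649, ΔT = 2.4/(1−0.6649) = 7.1620 °C.
Without ice-albedo: g' = 0.5049, ΔT' = 2.4/(1−0.5049) = 4.8475 °C.
Change = 4.8475 − 7.1620 = -2.31 °C.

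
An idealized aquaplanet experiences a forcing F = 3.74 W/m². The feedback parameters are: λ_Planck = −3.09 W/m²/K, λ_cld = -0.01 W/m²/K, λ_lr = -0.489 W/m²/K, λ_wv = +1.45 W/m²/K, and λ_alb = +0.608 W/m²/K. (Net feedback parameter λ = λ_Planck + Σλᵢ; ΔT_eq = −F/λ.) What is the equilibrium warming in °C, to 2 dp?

Net feedback parameter λ = (−3.09) + (-0.01) + (-0.489) + (+1.45) + (+0.608) = -1.531 W/m²/K.
ΔT = −F/λ = −3.74/(-1.531) = 2.44 °C.

2.44 °C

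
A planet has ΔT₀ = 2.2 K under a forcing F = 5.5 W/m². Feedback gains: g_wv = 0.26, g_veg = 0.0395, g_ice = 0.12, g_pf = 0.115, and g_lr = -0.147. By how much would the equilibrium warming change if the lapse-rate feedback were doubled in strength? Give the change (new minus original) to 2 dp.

Original: g = 0.3875, ΔT = 2.2/(1−0.3875) = 3.5918 K.
With doubled lapse-rate: g' = 0.2405, ΔT' = 2.2/(1−0.2405) = 2.8966 K.
Change = 2.8966 − 3.5918 = -0.70 K.

-0.70 K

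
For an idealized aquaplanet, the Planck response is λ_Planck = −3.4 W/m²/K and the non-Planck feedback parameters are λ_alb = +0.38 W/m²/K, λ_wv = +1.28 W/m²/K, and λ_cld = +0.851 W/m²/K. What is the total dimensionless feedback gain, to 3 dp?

Convert to gains: g_alb = 0.38/3.4 = 0.1118; g_wv = 1.28/3.4 = 0.3765; g_cld = 0.851/3.4 = 0.2503.
Total gain g = 0.7386.

0.739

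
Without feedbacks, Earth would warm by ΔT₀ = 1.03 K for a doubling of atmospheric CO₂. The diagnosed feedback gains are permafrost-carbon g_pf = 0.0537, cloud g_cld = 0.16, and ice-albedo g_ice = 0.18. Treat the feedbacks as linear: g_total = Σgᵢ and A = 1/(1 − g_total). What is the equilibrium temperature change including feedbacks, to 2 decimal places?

1.70 K

Total gain g = 0.0537 + 0.16 + 0.18 = 0.3937.
Amplification A = 1/(1 − 0.3937) = 1.649.
ΔT = 1.03 × 1.649 = 1.70 K.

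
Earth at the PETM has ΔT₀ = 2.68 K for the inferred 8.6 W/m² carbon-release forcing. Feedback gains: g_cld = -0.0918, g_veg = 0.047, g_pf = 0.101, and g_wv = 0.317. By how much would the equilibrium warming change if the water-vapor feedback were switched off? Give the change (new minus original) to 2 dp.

Original: g = 0.3732, ΔT = 2.68/(1−0.3732) = 4.2757 K.
Without water-vapor: g' = 0.0562, ΔT' = 2.68/(1−0.0562) = 2.8396 K.
Change = 2.8396 − 4.2757 = -1.44 K.

-1.44 K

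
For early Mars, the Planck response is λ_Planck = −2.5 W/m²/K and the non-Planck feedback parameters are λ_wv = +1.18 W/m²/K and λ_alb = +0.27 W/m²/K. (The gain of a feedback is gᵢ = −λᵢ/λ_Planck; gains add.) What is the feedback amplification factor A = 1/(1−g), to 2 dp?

2.38

Convert to gains: g_wv = 1.18/2.5 = 0.472; g_alb = 0.27/2.5 = 0.108.
Total gain g = 0.58.
A = 1/(1 − 0.58) = 2.38.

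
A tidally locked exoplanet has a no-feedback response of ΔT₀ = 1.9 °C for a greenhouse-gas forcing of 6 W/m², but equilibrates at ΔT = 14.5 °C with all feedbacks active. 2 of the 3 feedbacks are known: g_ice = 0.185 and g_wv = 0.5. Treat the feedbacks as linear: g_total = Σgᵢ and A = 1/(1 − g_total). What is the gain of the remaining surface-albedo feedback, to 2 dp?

Amplification A = ΔT/ΔT₀ = 14.5/1.9 = 7.632.
Total gain g = 1 − 1/A = 1 − 1/7.632 = 0.869.
Known gains sum to 0.185 + 0.5 = 0.685.
g_alb = 0.869 − 0.685 = 0.18.

0.18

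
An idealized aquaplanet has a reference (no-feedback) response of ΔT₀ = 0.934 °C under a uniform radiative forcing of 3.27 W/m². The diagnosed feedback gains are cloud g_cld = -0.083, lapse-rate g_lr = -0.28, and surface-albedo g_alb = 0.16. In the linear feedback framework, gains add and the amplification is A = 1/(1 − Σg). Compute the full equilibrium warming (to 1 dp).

0.8 °C

Total gain g = -0.083 − 0.28 + 0.16 = -0.203.
Amplification A = 1/(1 + 0.203) = 0.8313.
ΔT = 0.934 × 0.8313 = 0.8 °C.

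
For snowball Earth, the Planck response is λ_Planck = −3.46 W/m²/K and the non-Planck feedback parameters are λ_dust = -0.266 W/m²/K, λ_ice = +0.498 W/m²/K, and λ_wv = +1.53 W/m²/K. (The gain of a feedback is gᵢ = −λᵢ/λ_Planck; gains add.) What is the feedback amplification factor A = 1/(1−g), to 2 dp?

2.04

Convert to gains: g_dust = -0.266/3.46 = -0.07688; g_ice = 0.498/3.46 = 0.1439; g_wv = 1.53/3.46 = 0.4422.
Total gain g = 0.50922.
A = 1/(1 − 0.50922) = 2.04.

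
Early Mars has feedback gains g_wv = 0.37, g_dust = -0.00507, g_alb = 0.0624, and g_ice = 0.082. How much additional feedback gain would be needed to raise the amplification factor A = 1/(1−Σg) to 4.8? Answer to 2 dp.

0.28

Current total gain = 0.50933.
Target gain for A = 4.8: g* = 1 − 1/4.8 = 0.7917.
Additional gain needed = 0.7917 − 0.50933 = 0.28.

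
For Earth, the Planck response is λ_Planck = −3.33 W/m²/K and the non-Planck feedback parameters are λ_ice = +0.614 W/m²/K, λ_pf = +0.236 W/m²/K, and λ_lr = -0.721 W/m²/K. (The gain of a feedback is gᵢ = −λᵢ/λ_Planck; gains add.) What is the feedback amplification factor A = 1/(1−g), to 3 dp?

Convert to gains: g_ice = 0.614/3.33 = 0.1844; g_pf = 0.236/3.33 = 0.07087; g_lr = -0.721/3.33 = -0.2165.
Total gain g = 0.03877.
A = 1/(1 − 0.03877) = 1.040.

1.040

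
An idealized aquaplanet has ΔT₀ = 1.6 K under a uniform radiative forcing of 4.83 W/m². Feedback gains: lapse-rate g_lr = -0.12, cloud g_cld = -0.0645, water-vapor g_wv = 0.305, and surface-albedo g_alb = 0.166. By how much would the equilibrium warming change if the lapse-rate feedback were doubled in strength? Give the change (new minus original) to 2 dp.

Original: g = 0.2865, ΔT = 1.6/(1−0.2865) = 2.2425 K.
With doubled lapse-rate: g' = 0.1665, ΔT' = 1.6/(1−0.1665) = 1.9196 K.
Change = 1.9196 − 2.2425 = -0.32 K.

-0.32 K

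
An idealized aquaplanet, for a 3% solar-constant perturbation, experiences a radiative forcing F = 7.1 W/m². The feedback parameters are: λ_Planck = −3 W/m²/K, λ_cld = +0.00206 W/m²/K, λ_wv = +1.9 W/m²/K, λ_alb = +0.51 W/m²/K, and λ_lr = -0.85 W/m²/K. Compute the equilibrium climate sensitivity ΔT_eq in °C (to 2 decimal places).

Net feedback parameter λ = (−3) + (+0.00206) + (+1.9) + (+0.51) + (-0.85) = -1.43794 W/m²/K.
ΔT = −F/λ = −7.1/(-1.43794) = 4.94 °C.

4.94 °C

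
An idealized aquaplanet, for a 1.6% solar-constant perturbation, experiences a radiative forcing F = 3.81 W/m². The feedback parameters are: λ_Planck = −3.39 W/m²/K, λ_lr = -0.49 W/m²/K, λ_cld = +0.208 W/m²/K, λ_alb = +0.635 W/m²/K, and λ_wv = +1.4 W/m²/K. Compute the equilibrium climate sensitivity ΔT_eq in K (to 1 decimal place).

2.3 K

Net feedback parameter λ = (−3.39) + (-0.49) + (+0.208) + (+0.635) + (+1.4) = -1.637 W/m²/K.
ΔT = −F/λ = −3.81/(-1.637) = 2.3 K.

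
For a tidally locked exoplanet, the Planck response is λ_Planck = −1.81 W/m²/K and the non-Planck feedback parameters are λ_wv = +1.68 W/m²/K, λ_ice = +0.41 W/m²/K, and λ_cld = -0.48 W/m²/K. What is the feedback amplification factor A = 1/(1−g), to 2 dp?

Convert to gains: g_wv = 1.68/1.81 = 0.9282; g_ice = 0.41/1.81 = 0.2265; g_cld = -0.48/1.81 = -0.2652.
Total gain g = 0.8895.
A = 1/(1 − 0.8895) = 9.05.

9.05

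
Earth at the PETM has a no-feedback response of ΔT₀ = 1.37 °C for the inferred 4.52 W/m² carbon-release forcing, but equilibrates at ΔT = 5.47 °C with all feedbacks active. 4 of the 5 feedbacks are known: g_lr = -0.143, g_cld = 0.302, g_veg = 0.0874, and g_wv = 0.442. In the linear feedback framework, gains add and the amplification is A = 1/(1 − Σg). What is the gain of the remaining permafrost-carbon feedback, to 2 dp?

Amplification A = ΔT/ΔT₀ = 5.47/1.37 = 3.993.
Total gain g = 1 − 1/A = 1 − 1/3.993 = 0.7496.
Known gains sum to -0.143 + 0.302 + 0.0874 + 0.442 = 0.6884.
g_pf = 0.7496 − 0.6884 = 0.06.

0.06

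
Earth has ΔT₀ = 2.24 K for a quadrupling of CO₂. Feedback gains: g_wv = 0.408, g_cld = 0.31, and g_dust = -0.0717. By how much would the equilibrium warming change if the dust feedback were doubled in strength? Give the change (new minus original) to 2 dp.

Original: g = 0.6463, ΔT = 2.24/(1−0.6463) = 6.3331 K.
With doubled dust: g' = 0.5746, ΔT' = 2.24/(1−0.5746) = 5.2656 K.
Change = 5.2656 − 6.3331 = -1.07 K.

-1.07 K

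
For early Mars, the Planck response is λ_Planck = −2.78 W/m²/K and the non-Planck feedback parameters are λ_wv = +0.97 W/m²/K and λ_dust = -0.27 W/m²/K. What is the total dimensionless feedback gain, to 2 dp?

Convert to gains: g_wv = 0.97/2.78 = 0.3489; g_dust = -0.27/2.78 = -0.09712.
Total gain g = 0.25178.

0.25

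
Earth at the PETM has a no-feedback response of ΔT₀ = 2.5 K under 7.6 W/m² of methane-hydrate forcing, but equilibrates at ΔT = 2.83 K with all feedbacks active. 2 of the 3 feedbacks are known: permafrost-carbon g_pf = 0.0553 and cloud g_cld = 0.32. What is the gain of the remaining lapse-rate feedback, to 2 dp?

-0.26

Amplification A = ΔT/ΔT₀ = 2.83/2.5 = 1.132.
Total gain g = 1 − 1/A = 1 − 1/1.132 = 0.1166.
Known gains sum to 0.0553 + 0.32 = 0.3753.
g_lr = 0.1166 − 0.3753 = -0.26.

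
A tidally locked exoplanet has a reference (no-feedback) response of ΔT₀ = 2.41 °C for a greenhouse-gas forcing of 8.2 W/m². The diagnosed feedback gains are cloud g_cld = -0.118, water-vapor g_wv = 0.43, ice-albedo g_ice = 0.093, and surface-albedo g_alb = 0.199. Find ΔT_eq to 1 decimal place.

6.1 °C

Total gain g = -0.118 + 0.43 + 0.093 + 0.199 = 0.604.
Amplification A = 1/(1 − 0.604) = 2.525.
ΔT = 2.41 × 2.525 = 6.1 °C.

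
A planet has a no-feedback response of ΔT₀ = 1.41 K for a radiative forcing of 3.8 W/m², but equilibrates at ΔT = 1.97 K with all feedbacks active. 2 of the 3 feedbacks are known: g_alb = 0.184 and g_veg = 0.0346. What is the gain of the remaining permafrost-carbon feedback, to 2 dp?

Amplification A = ΔT/ΔT₀ = 1.97/1.41 = 1.397.
Total gain g = 1 − 1/A = 1 − 1/1.397 = 0.2842.
Known gains sum to 0.184 + 0.0346 = 0.2186.
g_pf = 0.2842 − 0.2186 = 0.07.

0.07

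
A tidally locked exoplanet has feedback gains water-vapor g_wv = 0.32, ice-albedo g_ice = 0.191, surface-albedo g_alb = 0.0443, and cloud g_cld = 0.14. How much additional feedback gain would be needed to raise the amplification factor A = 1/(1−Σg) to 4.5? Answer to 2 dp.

0.08

Current total gain = 0.6953.
Target gain for A = 4.5: g* = 1 − 1/4.5 = 0.7778.
Additional gain needed = 0.7778 − 0.6953 = 0.08.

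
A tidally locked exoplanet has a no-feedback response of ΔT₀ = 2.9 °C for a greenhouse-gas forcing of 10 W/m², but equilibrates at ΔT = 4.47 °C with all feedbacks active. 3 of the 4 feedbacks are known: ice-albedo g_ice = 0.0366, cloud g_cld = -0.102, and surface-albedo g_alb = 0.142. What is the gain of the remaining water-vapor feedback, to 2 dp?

0.27

Amplification A = ΔT/ΔT₀ = 4.47/2.9 = 1.541.
Total gain g = 1 − 1/A = 1 − 1/1.541 = 0.3511.
Known gains sum to 0.0366 − 0.102 + 0.142 = 0.0766.
g_wv = 0.3511 − 0.0766 = 0.27.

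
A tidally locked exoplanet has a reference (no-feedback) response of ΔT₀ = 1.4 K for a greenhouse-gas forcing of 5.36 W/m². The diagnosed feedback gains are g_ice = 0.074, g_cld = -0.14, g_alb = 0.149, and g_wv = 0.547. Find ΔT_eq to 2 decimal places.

Total gain g = 0.074 − 0.14 + 0.149 + 0.547 = 0.63.
Amplification A = 1/(1 − 0.63) = 2.703.
ΔT = 1.4 × 2.703 = 3.78 K.

3.78 K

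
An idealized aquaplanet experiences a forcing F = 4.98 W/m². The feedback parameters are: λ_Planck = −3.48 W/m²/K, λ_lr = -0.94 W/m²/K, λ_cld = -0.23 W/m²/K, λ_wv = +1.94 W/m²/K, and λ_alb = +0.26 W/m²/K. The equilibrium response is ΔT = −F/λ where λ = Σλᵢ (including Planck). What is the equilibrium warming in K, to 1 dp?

Net feedback parameter λ = (−3.48) + (-0.94) + (-0.23) + (+1.94) + (+0.26) = -2.45 W/m²/K.
ΔT = −F/λ = −4.98/(-2.45) = 2.0 K.

2.0 K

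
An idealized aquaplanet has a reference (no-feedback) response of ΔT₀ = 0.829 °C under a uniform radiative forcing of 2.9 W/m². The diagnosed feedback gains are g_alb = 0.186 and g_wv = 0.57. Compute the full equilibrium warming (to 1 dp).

Total gain g = 0.186 + 0.57 = 0.756.
Amplification A = 1/(1 − 0.756) = 4.098.
ΔT = 0.829 × 4.098 = 3.4 °C.

3.4 °C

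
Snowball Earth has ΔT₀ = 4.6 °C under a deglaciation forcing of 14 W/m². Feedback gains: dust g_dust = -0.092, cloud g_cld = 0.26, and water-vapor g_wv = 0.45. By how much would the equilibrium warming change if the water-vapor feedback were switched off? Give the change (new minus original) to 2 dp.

-6.51 °C

Original: g = 0.618, ΔT = 4.6/(1−0.618) = 12.0419 °C.
Without water-vapor: g' = 0.168, ΔT' = 4.6/(1−0.168) = 5.5288 °C.
Change = 5.5288 − 12.0419 = -6.51 °C.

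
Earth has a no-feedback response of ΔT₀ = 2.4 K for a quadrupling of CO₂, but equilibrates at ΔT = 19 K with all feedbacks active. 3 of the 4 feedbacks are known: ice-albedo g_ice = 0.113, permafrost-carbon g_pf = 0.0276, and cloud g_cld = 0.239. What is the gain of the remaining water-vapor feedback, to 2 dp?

Amplification A = ΔT/ΔT₀ = 19/2.4 = 7.917.
Total gain g = 1 − 1/A = 1 − 1/7.917 = 0.8737.
Known gains sum to 0.113 + 0.0276 + 0.239 = 0.3796.
g_wv = 0.8737 − 0.3796 = 0.49.

0.49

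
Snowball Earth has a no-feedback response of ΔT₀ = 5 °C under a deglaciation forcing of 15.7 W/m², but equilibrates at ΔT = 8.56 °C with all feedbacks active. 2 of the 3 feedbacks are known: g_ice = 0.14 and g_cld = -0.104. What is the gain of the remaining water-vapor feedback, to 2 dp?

0.38

Amplification A = ΔT/ΔT₀ = 8.56/5 = 1.712.
Total gain g = 1 − 1/A = 1 − 1/1.712 = 0.4159.
Known gains sum to 0.14 − 0.104 = 0.036.
g_wv = 0.4159 − 0.036 = 0.38.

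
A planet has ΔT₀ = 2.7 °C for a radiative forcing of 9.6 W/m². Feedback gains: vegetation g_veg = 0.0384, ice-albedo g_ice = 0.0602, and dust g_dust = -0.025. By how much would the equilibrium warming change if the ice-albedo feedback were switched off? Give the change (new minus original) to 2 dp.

Original: g = 0.0736, ΔT = 2.7/(1−0.0736) = 2.9145 °C.
Without ice-albedo: g' = 0.0134, ΔT' = 2.7/(1−0.0134) = 2.7367 °C.
Change = 2.7367 − 2.9145 = -0.18 °C.

-0.18 °C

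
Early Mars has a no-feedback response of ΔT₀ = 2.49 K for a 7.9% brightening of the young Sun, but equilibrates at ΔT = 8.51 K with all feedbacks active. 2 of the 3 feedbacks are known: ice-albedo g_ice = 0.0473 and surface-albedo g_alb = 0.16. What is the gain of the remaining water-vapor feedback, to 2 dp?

Amplification A = ΔT/ΔT₀ = 8.51/2.49 = 3.418.
Total gain g = 1 − 1/A = 1 − 1/3.418 = 0.7074.
Known gains sum to 0.0473 + 0.16 = 0.2073.
g_wv = 0.7074 − 0.2073 = 0.50.

0.50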